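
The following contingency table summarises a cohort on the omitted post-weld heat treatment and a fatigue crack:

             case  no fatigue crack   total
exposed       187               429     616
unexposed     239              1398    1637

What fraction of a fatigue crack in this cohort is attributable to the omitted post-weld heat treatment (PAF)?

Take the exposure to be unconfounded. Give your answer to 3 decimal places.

p₁ = P(outcome | exposed) = 187/616 = 0.30357
p₀ = P(outcome | unexposed) = 239/1637 = 0.146
Exposure prevalence π = 616/2253 = 0.27341; overall risk P(Y=1) = 0.18908.
Under exogeneity, PAF = [P(Y=1) − p₀]/P(Y=1).
PAF = (0.18908 − 0.146) / 0.18908 ≈ 0.2279

PAF ≈ 0.228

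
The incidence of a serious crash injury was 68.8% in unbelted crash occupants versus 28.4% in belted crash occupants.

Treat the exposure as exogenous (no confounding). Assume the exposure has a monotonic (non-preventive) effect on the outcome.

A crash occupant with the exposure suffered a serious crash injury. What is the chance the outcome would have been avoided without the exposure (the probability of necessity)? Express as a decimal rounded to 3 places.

PN ≈ 0.587

p₁ = 0.688, p₀ = 0.284.
Under exogeneity and monotonicity, PN = (p₁ − p₀) / p₁.
PN = (0.688 − 0.284) / 0.688 = 0.404 / 0.688 ≈ 0.5872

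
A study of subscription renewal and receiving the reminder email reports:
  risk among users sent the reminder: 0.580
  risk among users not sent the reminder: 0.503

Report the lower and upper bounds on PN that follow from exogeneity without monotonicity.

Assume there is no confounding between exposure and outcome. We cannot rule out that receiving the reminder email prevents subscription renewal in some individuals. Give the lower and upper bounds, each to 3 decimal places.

0.133 ≤ PN ≤ 0.857

Let p₁ = 0.58, p₀ = 0.503.
Under exogeneity alone the bounds on PN are max{0,(p₁−p₀)/p₁} ≤ PN ≤ min{1,(1−p₀)/p₁}.
  lower = (p₁ − p₀)/p₁ = 0.077 / 0.58 ≈ 0.1328
  upper = min{1, (1 − p₀)/p₁} = 0.497 / 0.58 ≈ 0.8569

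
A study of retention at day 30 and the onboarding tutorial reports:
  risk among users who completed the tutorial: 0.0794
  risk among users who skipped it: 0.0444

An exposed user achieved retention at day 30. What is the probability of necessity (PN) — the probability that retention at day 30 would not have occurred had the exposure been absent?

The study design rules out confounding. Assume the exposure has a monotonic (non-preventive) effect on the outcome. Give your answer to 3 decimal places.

PN ≈ 0.441

Let p₁ = 0.0794, p₀ = 0.0444.
Under exogeneity and monotonicity, PN = (p₁ − p₀) / p₁.
PN = (0.0794 − 0.0444) / 0.0794 = 0.035 / 0.0794 ≈ 0.4408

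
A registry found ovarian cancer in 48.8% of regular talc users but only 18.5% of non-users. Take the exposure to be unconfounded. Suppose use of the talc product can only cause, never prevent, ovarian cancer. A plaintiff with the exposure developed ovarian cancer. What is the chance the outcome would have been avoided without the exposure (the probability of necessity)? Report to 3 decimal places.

PN ≈ 0.621

p₁ = 0.488, p₀ = 0.185.
Under exogeneity and monotonicity, PN = (p₁ − p₀) / p₁.
PN = (0.488 − 0.185) / 0.488 = 0.303 / 0.488 ≈ 0.6209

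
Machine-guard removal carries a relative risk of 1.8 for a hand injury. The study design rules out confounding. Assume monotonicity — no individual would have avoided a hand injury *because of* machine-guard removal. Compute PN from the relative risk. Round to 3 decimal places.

Under exogeneity and monotonicity, PN = (RR − 1) / RR = 1 − 1/RR.
PN = (1.8 − 1) / 1.8 = 0.8 / 1.8 ≈ 0.4444

PN ≈ 0.444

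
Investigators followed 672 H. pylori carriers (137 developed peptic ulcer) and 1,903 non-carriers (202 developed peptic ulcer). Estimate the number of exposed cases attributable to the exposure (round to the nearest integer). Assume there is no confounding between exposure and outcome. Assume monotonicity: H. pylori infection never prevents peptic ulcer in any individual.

p₁ = P(outcome | exposed) = 137/672 = 0.20387
p₀ = P(outcome | unexposed) = 202/1903 = 0.10615
PN = (p₁ − p₀)/p₁ = (0.20387 − 0.10615) / 0.20387 ≈ 0.47933.
Attributable cases ≈ PN × (exposed cases) = 0.47933 × 137 ≈ 65.67.

about 66 cases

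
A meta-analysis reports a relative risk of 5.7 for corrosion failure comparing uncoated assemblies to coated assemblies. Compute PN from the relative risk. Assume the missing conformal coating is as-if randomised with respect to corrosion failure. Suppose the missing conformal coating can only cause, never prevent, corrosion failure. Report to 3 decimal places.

Under exogeneity and monotonicity, PN = (RR − 1) / RR = 1 − 1/RR.
PN = (5.7 − 1) / 5.7 = 4.7 / 5.7 ≈ 0.8246

PN ≈ 0.825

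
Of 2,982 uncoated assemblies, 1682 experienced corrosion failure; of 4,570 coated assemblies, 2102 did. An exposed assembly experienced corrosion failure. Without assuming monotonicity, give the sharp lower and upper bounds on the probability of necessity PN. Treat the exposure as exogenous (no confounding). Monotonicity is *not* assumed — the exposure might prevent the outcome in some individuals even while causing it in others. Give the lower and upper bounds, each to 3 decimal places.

p₁ = P(outcome | exposed) = 1682/2982 = 0.56405
p₀ = P(outcome | unexposed) = 2102/4570 = 0.45996
Under exogeneity alone the bounds on PN are max{0,(p₁−p₀)/p₁} ≤ PN ≤ min{1,(1−p₀)/p₁}.
  lower = (p₁ − p₀)/p₁ = 0.10409 / 0.56405 ≈ 0.1845
  upper = min{1, (1 − p₀)/p₁} = 0.54004 / 0.56405 ≈ 0.9574

0.185 ≤ PN ≤ 0.957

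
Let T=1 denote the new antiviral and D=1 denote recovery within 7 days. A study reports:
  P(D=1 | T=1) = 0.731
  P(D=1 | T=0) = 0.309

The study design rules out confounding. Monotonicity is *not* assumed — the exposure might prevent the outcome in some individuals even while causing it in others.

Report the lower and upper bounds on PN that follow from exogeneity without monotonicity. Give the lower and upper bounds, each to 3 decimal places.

0.577 ≤ PN ≤ 0.945

Let p₁ = 0.731, p₀ = 0.309.
Under exogeneity alone the bounds on PN are max{0,(p₁−p₀)/p₁} ≤ PN ≤ min{1,(1−p₀)/p₁}.
  lower = (p₁ − p₀)/p₁ = 0.422 / 0.731 ≈ 0.5773
  upper = min{1, (1 − p₀)/p₁} = 0.691 / 0.731 ≈ 0.9453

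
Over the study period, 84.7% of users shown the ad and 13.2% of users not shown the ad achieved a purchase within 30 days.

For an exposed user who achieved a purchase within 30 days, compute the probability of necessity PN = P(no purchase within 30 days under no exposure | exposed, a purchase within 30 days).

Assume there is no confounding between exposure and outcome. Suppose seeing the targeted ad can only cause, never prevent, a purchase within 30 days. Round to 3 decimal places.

PN ≈ 0.844

p₁ = 0.847, p₀ = 0.132.
Under exogeneity and monotonicity, PN = (p₁ − p₀) / p₁.
PN = (0.847 − 0.132) / 0.847 = 0.715 / 0.847 ≈ 0.8442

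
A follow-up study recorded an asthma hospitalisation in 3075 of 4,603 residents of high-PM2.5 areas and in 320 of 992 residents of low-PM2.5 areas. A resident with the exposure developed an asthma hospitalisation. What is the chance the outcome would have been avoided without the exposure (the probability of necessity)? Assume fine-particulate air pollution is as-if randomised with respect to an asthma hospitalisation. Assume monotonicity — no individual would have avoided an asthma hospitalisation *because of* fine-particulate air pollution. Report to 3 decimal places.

p₁ = P(outcome | exposed) = 3075/4603 = 0.66804
p₀ = P(outcome | unexposed) = 320/992 = 0.32258
Under exogeneity and monotonicity, PN = (p₁ − p₀) / p₁.
PN = (0.66804 − 0.32258) / 0.66804 = 0.34546 / 0.66804 ≈ 0.5171

PN ≈ 0.517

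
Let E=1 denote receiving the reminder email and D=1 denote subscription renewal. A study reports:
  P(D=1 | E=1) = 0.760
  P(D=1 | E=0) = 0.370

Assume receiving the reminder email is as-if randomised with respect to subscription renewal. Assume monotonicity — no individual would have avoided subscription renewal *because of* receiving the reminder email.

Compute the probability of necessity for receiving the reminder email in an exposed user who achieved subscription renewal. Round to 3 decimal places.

PN ≈ 0.513

Let p₁ = 0.76, p₀ = 0.37.
Under exogeneity and monotonicity, PN = (p₁ − p₀) / p₁.
PN = (0.76 − 0.37) / 0.76 = 0.39 / 0.76 ≈ 0.5132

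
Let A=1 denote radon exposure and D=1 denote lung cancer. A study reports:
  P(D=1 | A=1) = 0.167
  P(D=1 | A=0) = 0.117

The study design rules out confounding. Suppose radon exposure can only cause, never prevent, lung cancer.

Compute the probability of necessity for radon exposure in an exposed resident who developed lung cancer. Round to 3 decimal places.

PN ≈ 0.299

Let p₁ = 0.167, p₀ = 0.117.
Under exogeneity and monotonicity, PN = (p₁ − p₀) / p₁.
PN = (0.167 − 0.117) / 0.167 = 0.05 / 0.167 ≈ 0.2994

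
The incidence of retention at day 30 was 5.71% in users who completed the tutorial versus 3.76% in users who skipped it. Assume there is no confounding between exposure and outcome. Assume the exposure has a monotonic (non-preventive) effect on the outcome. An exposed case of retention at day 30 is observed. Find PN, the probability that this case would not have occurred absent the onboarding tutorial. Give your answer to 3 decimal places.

PN ≈ 0.342

p₁ = 0.0571, p₀ = 0.0376.
Under exogeneity and monotonicity, PN = (p₁ − p₀) / p₁.
PN = (0.0571 − 0.0376) / 0.0571 = 0.0195 / 0.0571 ≈ 0.3415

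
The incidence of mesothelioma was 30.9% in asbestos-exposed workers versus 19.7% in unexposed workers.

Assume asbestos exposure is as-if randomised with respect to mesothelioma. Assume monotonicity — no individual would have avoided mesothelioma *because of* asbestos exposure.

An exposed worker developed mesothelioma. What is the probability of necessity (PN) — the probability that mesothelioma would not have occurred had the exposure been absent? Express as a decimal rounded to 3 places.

PN ≈ 0.362

p₁ = 0.309, p₀ = 0.197.
Under exogeneity and monotonicity, PN = (p₁ − p₀) / p₁.
PN = (0.309 − 0.197) / 0.309 = 0.112 / 0.309 ≈ 0.3625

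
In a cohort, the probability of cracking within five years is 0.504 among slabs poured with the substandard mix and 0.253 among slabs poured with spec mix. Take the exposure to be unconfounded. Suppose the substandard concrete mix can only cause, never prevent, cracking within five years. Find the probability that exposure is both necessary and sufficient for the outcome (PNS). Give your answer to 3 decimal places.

Let p₁ = 0.504, p₀ = 0.253.
Under exogeneity and monotonicity, PNS = p₁ − p₀.
PNS = 0.504 − 0.253 = 0.251

PNS ≈ 0.251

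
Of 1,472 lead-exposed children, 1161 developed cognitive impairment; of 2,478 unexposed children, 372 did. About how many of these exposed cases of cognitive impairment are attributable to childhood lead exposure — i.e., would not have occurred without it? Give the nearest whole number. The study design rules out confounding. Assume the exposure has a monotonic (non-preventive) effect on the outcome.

about 940 cases

p₁ = P(outcome | exposed) = 1161/1472 = 0.78872
p₀ = P(outcome | unexposed) = 372/2478 = 0.15012
PN = (p₁ − p₀)/p₁ = (0.78872 − 0.15012) / 0.78872 ≈ 0.80967.
Attributable cases ≈ PN × (exposed cases) = 0.80967 × 1161 ≈ 940.02.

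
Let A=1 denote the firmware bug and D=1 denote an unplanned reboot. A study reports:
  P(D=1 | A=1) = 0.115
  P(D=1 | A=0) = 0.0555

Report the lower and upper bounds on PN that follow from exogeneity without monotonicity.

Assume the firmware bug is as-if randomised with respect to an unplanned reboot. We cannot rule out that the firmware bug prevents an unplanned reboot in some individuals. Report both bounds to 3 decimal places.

0.517 ≤ PN ≤ 1.000

Let p₁ = 0.115, p₀ = 0.0555.
Under exogeneity alone the bounds on PN are max{0,(p₁−p₀)/p₁} ≤ PN ≤ min{1,(1−p₀)/p₁}.
  lower = (p₁ − p₀)/p₁ = 0.0595 / 0.115 ≈ 0.5174
  upper = min{1, (1 − p₀)/p₁} = 0.9445 / 0.115 ≈ 8.2130 → capped at 1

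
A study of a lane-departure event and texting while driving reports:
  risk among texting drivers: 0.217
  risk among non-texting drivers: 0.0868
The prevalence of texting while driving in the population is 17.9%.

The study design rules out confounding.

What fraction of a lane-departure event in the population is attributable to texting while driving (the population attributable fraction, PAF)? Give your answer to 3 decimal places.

PAF ≈ 0.212

Let p₁ = 0.217, p₀ = 0.0868.
Overall risk P(Y=1) = π·p₁ + (1−π)·p₀ = 0.179×0.217 + 0.821×0.0868 = 0.11011.
Under exogeneity, PAF = [P(Y=1) − p₀] / P(Y=1).
PAF = (0.11011 − 0.0868) / 0.11011 ≈ 0.2117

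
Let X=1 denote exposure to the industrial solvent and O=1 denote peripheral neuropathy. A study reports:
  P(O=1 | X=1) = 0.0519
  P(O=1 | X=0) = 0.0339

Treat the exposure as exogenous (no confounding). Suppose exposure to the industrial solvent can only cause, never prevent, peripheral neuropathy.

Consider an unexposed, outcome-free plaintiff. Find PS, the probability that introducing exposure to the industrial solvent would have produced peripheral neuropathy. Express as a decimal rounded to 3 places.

Let p₁ = 0.0519, p₀ = 0.0339.
Under exogeneity and monotonicity, PS = (p₁ − p₀) / (1 − p₀).
PS = (0.0519 − 0.0339) / (1 − 0.0339) = 0.018 / 0.9661 ≈ 0.0186

PS ≈ 0.019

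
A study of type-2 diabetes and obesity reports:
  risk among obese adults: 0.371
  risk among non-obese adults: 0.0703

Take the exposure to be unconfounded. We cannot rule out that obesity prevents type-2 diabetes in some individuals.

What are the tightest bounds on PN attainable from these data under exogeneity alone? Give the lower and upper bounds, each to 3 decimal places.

0.811 ≤ PN ≤ 1.000

Let p₁ = 0.371, p₀ = 0.0703.
Under exogeneity alone the bounds on PN are max{0,(p₁−p₀)/p₁} ≤ PN ≤ min{1,(1−p₀)/p₁}.
  lower = (p₁ − p₀)/p₁ = 0.3007 / 0.371 ≈ 0.8105
  upper = min{1, (1 − p₀)/p₁} = 0.9297 / 0.371 ≈ 2.5059 → capped at 1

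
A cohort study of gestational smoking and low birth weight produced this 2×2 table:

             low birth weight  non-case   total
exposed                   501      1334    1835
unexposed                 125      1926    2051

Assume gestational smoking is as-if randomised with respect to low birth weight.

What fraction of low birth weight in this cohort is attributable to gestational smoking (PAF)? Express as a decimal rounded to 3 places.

PAF ≈ 0.622

p₁ = P(outcome | exposed) = 501/1835 = 0.27302
p₀ = P(outcome | unexposed) = 125/2051 = 0.060946
Exposure prevalence π = 1835/3886 = 0.47221; overall risk P(Y=1) = 0.16109.
Under exogeneity, PAF = [P(Y=1) − p₀]/P(Y=1).
PAF = (0.16109 − 0.060946) / 0.16109 ≈ 0.6217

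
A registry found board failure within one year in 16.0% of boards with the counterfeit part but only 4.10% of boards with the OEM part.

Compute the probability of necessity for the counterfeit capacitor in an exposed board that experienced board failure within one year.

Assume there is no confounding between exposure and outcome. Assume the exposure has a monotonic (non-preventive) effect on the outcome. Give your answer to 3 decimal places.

PN ≈ 0.744

p₁ = 0.16, p₀ = 0.041.
Under exogeneity and monotonicity, PN = (p₁ − p₀) / p₁.
PN = (0.16 − 0.041) / 0.16 = 0.119 / 0.16 ≈ 0.7438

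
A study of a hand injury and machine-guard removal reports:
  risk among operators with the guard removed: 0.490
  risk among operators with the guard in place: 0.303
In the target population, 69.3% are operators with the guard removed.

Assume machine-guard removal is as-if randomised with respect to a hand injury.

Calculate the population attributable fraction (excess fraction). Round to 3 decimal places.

Let p₁ = 0.49, p₀ = 0.303.
Overall risk P(Y=1) = π·p₁ + (1−π)·p₀ = 0.693×0.49 + 0.307×0.303 = 0.43259.
Under exogeneity, PAF = [P(Y=1) − p₀] / P(Y=1).
PAF = (0.43259 − 0.303) / 0.43259 ≈ 0.2996

PAF ≈ 0.300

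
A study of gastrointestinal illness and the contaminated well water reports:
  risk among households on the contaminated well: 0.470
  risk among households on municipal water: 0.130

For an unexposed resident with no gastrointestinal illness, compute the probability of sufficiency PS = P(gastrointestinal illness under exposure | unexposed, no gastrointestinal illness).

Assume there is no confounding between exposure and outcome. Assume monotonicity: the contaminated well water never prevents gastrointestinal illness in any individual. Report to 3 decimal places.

Let p₁ = 0.47, p₀ = 0.13.
Under exogeneity and monotonicity, PS = (p₁ − p₀) / (1 − p₀).
PS = (0.47 − 0.13) / (1 − 0.13) = 0.34 / 0.87 ≈ 0.3908

PS ≈ 0.391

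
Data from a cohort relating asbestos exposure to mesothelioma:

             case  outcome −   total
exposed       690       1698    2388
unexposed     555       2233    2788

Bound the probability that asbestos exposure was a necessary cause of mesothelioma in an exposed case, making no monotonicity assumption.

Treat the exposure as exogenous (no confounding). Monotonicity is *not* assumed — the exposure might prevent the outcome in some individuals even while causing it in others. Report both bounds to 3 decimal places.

0.311 ≤ PN ≤ 1.000

p₁ = P(outcome | exposed) = 690/2388 = 0.28894
p₀ = P(outcome | unexposed) = 555/2788 = 0.19907
Under exogeneity alone the bounds on PN are max{0,(p₁−p₀)/p₁} ≤ PN ≤ min{1,(1−p₀)/p₁}.
  lower = (p₁ − p₀)/p₁ = 0.089877 / 0.28894 ≈ 0.3111
  upper = min{1, (1 − p₀)/p₁} = 0.80093 / 0.28894 ≈ 2.7719 → capped at 1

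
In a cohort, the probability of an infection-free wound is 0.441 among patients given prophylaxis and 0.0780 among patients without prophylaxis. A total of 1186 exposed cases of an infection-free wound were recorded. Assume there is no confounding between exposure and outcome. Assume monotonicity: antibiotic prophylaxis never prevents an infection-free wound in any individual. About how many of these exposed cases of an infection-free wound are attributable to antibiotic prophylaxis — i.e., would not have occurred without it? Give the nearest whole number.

Let p₁ = 0.441, p₀ = 0.078.
PN = (p₁ − p₀)/p₁ = (0.441 − 0.078) / 0.441 ≈ 0.82313.
Attributable cases ≈ PN × (exposed cases) = 0.82313 × 1186 ≈ 976.23.

about 976 cases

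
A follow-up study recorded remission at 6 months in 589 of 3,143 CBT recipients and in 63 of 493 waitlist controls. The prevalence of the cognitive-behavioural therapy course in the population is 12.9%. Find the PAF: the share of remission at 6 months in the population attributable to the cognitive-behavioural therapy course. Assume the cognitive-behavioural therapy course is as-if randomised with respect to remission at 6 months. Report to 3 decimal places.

p₁ = P(outcome | exposed) = 589/3143 = 0.1874
p₀ = P(outcome | unexposed) = 63/493 = 0.12779
Overall risk P(Y=1) = π·p₁ + (1−π)·p₀ = 0.129×0.1874 + 0.871×0.12779 = 0.13548.
Under exogeneity, PAF = [P(Y=1) − p₀] / P(Y=1).
PAF = (0.13548 − 0.12779) / 0.13548 ≈ 0.0568

PAF ≈ 0.057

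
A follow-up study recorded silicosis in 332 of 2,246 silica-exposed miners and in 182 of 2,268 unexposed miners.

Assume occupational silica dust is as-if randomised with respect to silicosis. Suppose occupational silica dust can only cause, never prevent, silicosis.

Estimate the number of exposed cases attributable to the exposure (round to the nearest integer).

about 152 cases

p₁ = P(outcome | exposed) = 332/2246 = 0.14782
p₀ = P(outcome | unexposed) = 182/2268 = 0.080247
PN = (p₁ − p₀)/p₁ = (0.14782 − 0.080247) / 0.14782 ≈ 0.45712.
Attributable cases ≈ PN × (exposed cases) = 0.45712 × 332 ≈ 151.77.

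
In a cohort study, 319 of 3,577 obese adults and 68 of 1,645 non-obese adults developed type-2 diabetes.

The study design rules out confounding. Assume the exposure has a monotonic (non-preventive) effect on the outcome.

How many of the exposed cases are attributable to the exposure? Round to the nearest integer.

about 171 cases

p₁ = P(outcome | exposed) = 319/3577 = 0.089181
p₀ = P(outcome | unexposed) = 68/1645 = 0.041337
PN = (p₁ − p₀)/p₁ = (0.089181 − 0.041337) / 0.089181 ≈ 0.53648.
Attributable cases ≈ PN × (exposed cases) = 0.53648 × 319 ≈ 171.14.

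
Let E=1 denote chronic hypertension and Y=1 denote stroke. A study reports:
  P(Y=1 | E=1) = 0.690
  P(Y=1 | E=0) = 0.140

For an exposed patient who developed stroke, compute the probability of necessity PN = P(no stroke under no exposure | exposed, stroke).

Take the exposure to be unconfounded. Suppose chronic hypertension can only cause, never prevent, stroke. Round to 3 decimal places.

Let p₁ = 0.69, p₀ = 0.14.
Under exogeneity and monotonicity, PN = (p₁ − p₀) / p₁.
PN = (0.69 − 0.14) / 0.69 = 0.55 / 0.69 ≈ 0.7971

PN ≈ 0.797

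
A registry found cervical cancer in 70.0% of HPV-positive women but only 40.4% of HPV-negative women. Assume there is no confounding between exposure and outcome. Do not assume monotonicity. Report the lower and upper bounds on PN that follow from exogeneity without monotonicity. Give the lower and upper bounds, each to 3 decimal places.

p₁ = 0.7, p₀ = 0.404.
Under exogeneity alone the bounds on PN are max{0,(p₁−p₀)/p₁} ≤ PN ≤ min{1,(1−p₀)/p₁}.
  lower = (p₁ − p₀)/p₁ = 0.296 / 0.7 ≈ 0.4229
  upper = min{1, (1 − p₀)/p₁} = 0.596 / 0.7 ≈ 0.8514

0.423 ≤ PN ≤ 0.851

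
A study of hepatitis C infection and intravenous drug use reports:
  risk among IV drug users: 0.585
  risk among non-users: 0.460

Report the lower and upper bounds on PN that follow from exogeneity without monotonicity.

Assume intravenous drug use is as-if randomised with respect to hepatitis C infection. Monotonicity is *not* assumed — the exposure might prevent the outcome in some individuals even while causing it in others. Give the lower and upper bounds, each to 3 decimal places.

0.214 ≤ PN ≤ 0.923

Let p₁ = 0.585, p₀ = 0.46.
Under exogeneity alone the bounds on PN are max{0,(p₁−p₀)/p₁} ≤ PN ≤ min{1,(1−p₀)/p₁}.
  lower = (p₁ − p₀)/p₁ = 0.125 / 0.585 ≈ 0.2137
  upper = min{1, (1 − p₀)/p₁} = 0.54 / 0.585 ≈ 0.9231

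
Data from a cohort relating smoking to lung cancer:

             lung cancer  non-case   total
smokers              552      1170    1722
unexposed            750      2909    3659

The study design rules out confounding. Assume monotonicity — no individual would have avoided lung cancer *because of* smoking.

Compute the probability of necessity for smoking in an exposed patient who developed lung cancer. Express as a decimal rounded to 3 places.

p₁ = P(outcome | exposed) = 552/1722 = 0.32056
p₀ = P(outcome | unexposed) = 750/3659 = 0.20497
Under exogeneity and monotonicity, PN = (p₁ − p₀)/p₁.
PN = (0.32056 − 0.20497) / 0.32056 ≈ 0.3606

PN ≈ 0.361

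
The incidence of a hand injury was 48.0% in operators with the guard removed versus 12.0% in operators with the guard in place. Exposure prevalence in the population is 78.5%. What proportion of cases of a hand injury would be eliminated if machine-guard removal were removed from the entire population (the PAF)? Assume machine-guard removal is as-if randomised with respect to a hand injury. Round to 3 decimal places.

PAF ≈ 0.702

p₁ = 0.48, p₀ = 0.12.
Overall risk P(Y=1) = π·p₁ + (1−π)·p₀ = 0.785×0.48 + 0.215×0.12 = 0.4026.
Under exogeneity, PAF = [P(Y=1) − p₀] / P(Y=1).
PAF = (0.4026 − 0.12) / 0.4026 ≈ 0.7019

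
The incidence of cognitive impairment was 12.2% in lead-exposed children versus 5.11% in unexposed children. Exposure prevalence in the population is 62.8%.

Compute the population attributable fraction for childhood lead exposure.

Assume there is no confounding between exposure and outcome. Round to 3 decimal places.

PAF ≈ 0.466

p₁ = 0.122, p₀ = 0.0511.
Overall risk P(Y=1) = π·p₁ + (1−π)·p₀ = 0.628×0.122 + 0.372×0.0511 = 0.095625.
Under exogeneity, PAF = [P(Y=1) − p₀] / P(Y=1).
PAF = (0.095625 − 0.0511) / 0.095625 ≈ 0.4656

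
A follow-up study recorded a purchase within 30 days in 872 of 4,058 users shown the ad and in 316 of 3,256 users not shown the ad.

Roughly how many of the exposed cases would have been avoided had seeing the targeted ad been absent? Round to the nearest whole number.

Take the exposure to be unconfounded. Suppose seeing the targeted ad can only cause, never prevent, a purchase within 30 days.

p₁ = P(outcome | exposed) = 872/4058 = 0.21488
p₀ = P(outcome | unexposed) = 316/3256 = 0.097052
PN = (p₁ − p₀)/p₁ = (0.21488 − 0.097052) / 0.21488 ≈ 0.54835.
Attributable cases ≈ PN × (exposed cases) = 0.54835 × 872 ≈ 478.16.

about 478 cases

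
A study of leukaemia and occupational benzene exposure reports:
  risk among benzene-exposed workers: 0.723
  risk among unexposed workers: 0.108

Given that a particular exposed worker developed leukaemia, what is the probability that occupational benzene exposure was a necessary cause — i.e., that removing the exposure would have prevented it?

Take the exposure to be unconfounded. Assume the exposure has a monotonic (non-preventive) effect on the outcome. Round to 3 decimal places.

Let p₁ = 0.723, p₀ = 0.108.
Under exogeneity and monotonicity, PN = (p₁ − p₀) / p₁.
PN = (0.723 − 0.108) / 0.723 = 0.615 / 0.723 ≈ 0.8506

PN ≈ 0.851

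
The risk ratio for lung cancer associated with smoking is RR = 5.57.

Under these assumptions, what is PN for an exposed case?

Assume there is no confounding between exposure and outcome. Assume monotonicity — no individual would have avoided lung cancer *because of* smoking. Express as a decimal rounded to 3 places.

PN ≈ 0.820

Under exogeneity and monotonicity, PN = (RR − 1) / RR = 1 − 1/RR.
PN = (5.57 − 1) / 5.57 = 4.57 / 5.57 ≈ 0.8205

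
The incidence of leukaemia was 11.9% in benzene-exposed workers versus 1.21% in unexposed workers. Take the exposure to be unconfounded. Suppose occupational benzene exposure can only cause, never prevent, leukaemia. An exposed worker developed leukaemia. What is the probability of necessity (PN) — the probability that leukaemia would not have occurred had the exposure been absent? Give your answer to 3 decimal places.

PN ≈ 0.898

p₁ = 0.119, p₀ = 0.0121.
Under exogeneity and monotonicity, PN = (p₁ − p₀) / p₁.
PN = (0.119 − 0.0121) / 0.119 = 0.1069 / 0.119 ≈ 0.8983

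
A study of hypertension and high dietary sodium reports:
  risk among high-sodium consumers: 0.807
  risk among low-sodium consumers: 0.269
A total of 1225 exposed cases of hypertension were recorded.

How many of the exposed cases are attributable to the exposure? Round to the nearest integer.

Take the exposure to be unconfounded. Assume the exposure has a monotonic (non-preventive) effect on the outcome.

Let p₁ = 0.807, p₀ = 0.269.
PN = (p₁ − p₀)/p₁ = (0.807 − 0.269) / 0.807 ≈ 0.66667.
Attributable cases ≈ PN × (exposed cases) = 0.66667 × 1225 ≈ 816.67.

about 817 cases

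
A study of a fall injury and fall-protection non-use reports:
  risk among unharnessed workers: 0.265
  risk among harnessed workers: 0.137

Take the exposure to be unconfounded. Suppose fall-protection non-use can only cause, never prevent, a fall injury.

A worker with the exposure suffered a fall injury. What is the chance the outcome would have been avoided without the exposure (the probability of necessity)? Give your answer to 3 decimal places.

Let p₁ = 0.265, p₀ = 0.137.
Under exogeneity and monotonicity, PN = (p₁ − p₀) / p₁.
PN = (0.265 − 0.137) / 0.265 = 0.128 / 0.265 ≈ 0.4830

PN ≈ 0.483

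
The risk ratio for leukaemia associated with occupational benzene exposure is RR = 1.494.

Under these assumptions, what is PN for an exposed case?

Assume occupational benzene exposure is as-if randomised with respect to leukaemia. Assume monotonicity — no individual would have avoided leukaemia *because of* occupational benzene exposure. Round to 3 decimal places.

PN ≈ 0.331

Under exogeneity and monotonicity, PN = (RR − 1) / RR = 1 − 1/RR.
PN = (1.494 − 1) / 1.494 = 0.494 / 1.494 ≈ 0.3307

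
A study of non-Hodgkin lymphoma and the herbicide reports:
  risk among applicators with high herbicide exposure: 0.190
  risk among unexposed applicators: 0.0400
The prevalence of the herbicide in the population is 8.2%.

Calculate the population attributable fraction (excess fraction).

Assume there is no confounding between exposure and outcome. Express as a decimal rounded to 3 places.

Let p₁ = 0.19, p₀ = 0.04.
Overall risk P(Y=1) = π·p₁ + (1−π)·p₀ = 0.082×0.19 + 0.918×0.04 = 0.0523.
Under exogeneity, PAF = [P(Y=1) − p₀] / P(Y=1).
PAF = (0.0523 − 0.04) / 0.0523 ≈ 0.2352

PAF ≈ 0.235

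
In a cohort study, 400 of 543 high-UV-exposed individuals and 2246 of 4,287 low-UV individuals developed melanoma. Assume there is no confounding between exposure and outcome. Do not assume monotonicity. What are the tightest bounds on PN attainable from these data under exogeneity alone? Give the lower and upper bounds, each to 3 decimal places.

0.289 ≤ PN ≤ 0.646

p₁ = P(outcome | exposed) = 400/543 = 0.73665
p₀ = P(outcome | unexposed) = 2246/4287 = 0.52391
Under exogeneity alone the bounds on PN are max{0,(p₁−p₀)/p₁} ≤ PN ≤ min{1,(1−p₀)/p₁}.
  lower = (p₁ − p₀)/p₁ = 0.21274 / 0.73665 ≈ 0.2888
  upper = min{1, (1 − p₀)/p₁} = 0.47609 / 0.73665 ≈ 0.6463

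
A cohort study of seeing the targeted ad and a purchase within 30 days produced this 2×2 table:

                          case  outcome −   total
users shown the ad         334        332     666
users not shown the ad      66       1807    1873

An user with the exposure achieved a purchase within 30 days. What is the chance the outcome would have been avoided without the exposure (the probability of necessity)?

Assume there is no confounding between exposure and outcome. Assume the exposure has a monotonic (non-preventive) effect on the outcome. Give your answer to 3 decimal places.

p₁ = P(outcome | exposed) = 334/666 = 0.5015
p₀ = P(outcome | unexposed) = 66/1873 = 0.035238
Under exogeneity and monotonicity, PN = (p₁ − p₀)/p₁.
PN = (0.5015 − 0.035238) / 0.5015 ≈ 0.9297

PN ≈ 0.930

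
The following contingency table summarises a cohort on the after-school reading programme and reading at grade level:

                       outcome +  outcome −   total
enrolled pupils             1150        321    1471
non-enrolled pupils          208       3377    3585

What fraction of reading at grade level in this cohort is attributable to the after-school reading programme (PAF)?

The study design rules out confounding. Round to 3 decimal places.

p₁ = P(outcome | exposed) = 1150/1471 = 0.78178
p₀ = P(outcome | unexposed) = 208/3585 = 0.05802
Exposure prevalence π = 1471/5056 = 0.29094; overall risk P(Y=1) = 0.26859.
Under exogeneity, PAF = [P(Y=1) − p₀]/P(Y=1).
PAF = (0.26859 − 0.05802) / 0.26859 ≈ 0.7840

PAF ≈ 0.784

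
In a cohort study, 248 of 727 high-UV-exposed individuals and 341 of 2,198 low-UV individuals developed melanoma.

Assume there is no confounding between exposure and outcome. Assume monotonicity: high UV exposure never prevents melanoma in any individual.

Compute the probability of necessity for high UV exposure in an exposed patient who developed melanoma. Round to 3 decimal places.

PN ≈ 0.545

p₁ = P(outcome | exposed) = 248/727 = 0.34113
p₀ = P(outcome | unexposed) = 341/2198 = 0.15514
Under exogeneity and monotonicity, PN = (p₁ − p₀) / p₁.
PN = (0.34113 − 0.15514) / 0.34113 = 0.18599 / 0.34113 ≈ 0.5452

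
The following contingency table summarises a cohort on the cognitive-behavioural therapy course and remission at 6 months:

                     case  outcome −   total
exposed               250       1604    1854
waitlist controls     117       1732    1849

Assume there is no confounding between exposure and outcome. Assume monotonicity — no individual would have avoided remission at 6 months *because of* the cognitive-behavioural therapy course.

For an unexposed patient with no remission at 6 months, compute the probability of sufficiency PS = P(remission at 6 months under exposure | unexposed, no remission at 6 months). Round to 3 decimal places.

PS ≈ 0.076

p₁ = P(outcome | exposed) = 250/1854 = 0.13484
p₀ = P(outcome | unexposed) = 117/1849 = 0.063277
Under exogeneity and monotonicity, PS = (p₁ − p₀) / (1 − p₀).
PS = (0.13484 − 0.063277) / (1 − 0.063277) = 0.071566 / 0.93672 ≈ 0.0764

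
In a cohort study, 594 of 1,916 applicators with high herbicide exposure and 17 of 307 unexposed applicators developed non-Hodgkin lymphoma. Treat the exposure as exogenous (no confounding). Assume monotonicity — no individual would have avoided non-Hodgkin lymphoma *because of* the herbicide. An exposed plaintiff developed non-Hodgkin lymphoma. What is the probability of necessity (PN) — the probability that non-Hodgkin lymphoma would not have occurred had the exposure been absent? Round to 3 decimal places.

p₁ = P(outcome | exposed) = 594/1916 = 0.31002
p₀ = P(outcome | unexposed) = 17/307 = 0.055375
Under exogeneity and monotonicity, PN = (p₁ − p₀) / p₁.
PN = (0.31002 − 0.055375) / 0.31002 = 0.25465 / 0.31002 ≈ 0.8214

PN ≈ 0.821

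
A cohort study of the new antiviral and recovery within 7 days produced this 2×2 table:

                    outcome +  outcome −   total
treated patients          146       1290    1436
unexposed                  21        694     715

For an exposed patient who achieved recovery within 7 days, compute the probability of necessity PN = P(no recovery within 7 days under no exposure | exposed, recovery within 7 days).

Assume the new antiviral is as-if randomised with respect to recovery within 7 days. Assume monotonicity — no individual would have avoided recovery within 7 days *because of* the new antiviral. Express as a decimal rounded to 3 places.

p₁ = P(outcome | exposed) = 146/1436 = 0.10167
p₀ = P(outcome | unexposed) = 21/715 = 0.029371
Under exogeneity and monotonicity, PN = (p₁ − p₀) / p₁.
PN = (0.10167 − 0.029371) / 0.10167 = 0.072301 / 0.10167 ≈ 0.7111

PN ≈ 0.711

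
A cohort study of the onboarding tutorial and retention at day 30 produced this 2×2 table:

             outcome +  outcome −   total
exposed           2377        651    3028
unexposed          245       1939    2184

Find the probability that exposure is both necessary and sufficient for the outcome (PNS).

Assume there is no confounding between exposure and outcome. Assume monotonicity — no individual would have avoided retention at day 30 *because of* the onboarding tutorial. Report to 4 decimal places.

PNS ≈ 0.6728

p₁ = P(outcome | exposed) = 2377/3028 = 0.78501
p₀ = P(outcome | unexposed) = 245/2184 = 0.11218
Under exogeneity and monotonicity, PNS = p₁ − p₀.
PNS = 0.78501 − 0.11218 = 0.67283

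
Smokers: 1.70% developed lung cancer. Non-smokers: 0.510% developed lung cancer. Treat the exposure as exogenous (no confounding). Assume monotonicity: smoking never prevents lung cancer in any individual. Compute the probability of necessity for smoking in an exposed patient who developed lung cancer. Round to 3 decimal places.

p₁ = 0.017, p₀ = 0.0051.
Under exogeneity and monotonicity, PN = (p₁ − p₀) / p₁.
PN = (0.017 − 0.0051) / 0.017 = 0.0119 / 0.017 ≈ 0.7000

PN ≈ 0.700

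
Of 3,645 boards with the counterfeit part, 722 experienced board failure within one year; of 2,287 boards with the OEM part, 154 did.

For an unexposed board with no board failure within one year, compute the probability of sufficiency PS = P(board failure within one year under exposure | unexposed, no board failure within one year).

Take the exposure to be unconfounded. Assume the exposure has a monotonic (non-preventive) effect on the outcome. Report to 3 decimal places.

p₁ = P(outcome | exposed) = 722/3645 = 0.19808
p₀ = P(outcome | unexposed) = 154/2287 = 0.067337
Under exogeneity and monotonicity, PS = (p₁ − p₀) / (1 − p₀).
PS = (0.19808 − 0.067337) / (1 − 0.067337) = 0.13074 / 0.93266 ≈ 0.1402

PS ≈ 0.140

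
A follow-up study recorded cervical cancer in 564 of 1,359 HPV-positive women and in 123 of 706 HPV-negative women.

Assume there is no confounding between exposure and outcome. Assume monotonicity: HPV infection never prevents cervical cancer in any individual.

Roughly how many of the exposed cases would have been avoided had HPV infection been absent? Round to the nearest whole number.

about 327 cases

p₁ = P(outcome | exposed) = 564/1359 = 0.41501
p₀ = P(outcome | unexposed) = 123/706 = 0.17422
PN = (p₁ − p₀)/p₁ = (0.41501 − 0.17422) / 0.41501 ≈ 0.58020.
Attributable cases ≈ PN × (exposed cases) = 0.58020 × 564 ≈ 327.23.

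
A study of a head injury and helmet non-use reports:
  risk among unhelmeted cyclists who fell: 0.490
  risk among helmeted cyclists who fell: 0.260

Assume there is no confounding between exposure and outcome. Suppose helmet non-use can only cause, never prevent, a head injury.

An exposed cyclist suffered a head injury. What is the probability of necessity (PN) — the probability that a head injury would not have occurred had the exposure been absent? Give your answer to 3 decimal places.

PN ≈ 0.469

Let p₁ = 0.49, p₀ = 0.26.
Under exogeneity and monotonicity, PN = (p₁ − p₀) / p₁.
PN = (0.49 − 0.26) / 0.49 = 0.23 / 0.49 ≈ 0.4694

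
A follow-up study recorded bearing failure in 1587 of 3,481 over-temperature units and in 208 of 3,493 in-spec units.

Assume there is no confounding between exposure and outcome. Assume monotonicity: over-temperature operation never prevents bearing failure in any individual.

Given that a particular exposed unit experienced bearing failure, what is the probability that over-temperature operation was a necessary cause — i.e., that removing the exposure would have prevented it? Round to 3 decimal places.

p₁ = P(outcome | exposed) = 1587/3481 = 0.4559
p₀ = P(outcome | unexposed) = 208/3493 = 0.059548
Under exogeneity and monotonicity, PN = (p₁ − p₀) / p₁.
PN = (0.4559 − 0.059548) / 0.4559 = 0.39636 / 0.4559 ≈ 0.8694

PN ≈ 0.869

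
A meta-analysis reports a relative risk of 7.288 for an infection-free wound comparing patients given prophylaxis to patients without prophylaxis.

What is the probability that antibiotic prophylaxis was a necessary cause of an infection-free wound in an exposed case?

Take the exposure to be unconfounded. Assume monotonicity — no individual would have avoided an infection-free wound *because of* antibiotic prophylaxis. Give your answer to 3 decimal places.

PN ≈ 0.863

Under exogeneity and monotonicity, PN = (RR − 1) / RR = 1 − 1/RR.
PN = (7.288 − 1) / 7.288 = 6.288 / 7.288 ≈ 0.8628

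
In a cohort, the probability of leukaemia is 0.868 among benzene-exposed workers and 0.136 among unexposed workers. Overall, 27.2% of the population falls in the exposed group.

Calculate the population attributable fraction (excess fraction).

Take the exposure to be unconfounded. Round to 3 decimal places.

Let p₁ = 0.868, p₀ = 0.136.
Overall risk P(Y=1) = π·p₁ + (1−π)·p₀ = 0.272×0.868 + 0.728×0.136 = 0.3351.
Under exogeneity, PAF = [P(Y=1) − p₀] / P(Y=1).
PAF = (0.3351 − 0.136) / 0.3351 ≈ 0.5942

PAF ≈ 0.594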